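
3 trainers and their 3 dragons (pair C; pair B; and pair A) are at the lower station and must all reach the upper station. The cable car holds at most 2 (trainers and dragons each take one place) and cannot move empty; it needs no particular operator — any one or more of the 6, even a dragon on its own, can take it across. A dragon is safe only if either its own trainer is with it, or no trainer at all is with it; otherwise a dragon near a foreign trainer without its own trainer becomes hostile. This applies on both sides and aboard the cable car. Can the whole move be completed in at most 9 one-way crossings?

Counting alone: each trip to the upper station takes at most 2 across and each return brings at least 1 back, so after t trips out (and t−1 returns) at most 2t − (t−1) of the 6 are across; that first reaches 6 at t = 5, so at least 9 crossings are needed.
The safety rule pushes this higher. Following every safe sequence of crossings, the most of the 6 that can be at the upper station as the cable car arrives there on crossing 9 is 5 — never all 6.
So the move cannot be finished within 9 crossings. (The shortest complete plan takes 11:)
1. dragon C and trainer C cross → the upper station.
2. trainer C crosses ← the lower station.
3. dragon A and dragon B cross → the upper station.
4. dragon C crosses ← the lower station.
5. trainer A and trainer B cross → the upper station.
6. dragon B and trainer B cross ← the lower station.
7. trainer B and trainer C cross → the upper station.
8. dragon A crosses ← the lower station.
9. dragon B and dragon C cross → the upper station.
10. trainer A crosses ← the lower station.
11. dragon A and trainer A cross → the upper station.

No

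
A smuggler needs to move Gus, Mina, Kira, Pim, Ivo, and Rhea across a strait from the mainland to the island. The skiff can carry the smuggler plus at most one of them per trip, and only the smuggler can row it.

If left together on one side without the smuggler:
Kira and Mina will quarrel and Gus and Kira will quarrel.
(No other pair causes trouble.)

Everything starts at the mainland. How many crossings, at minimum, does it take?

13

Counting alone: the smuggler can take at most 1 across per trip to the island, so moving all 6 needs at least 6 loaded trips out, with a return between consecutive ones — at least 11 crossings.
The safety rule pushes this higher. Following every safe sequence of crossings, the most of the 6 that can be at the island as the skiff arrives there on crossing 11 is 5 — never all 6.
So no plan with fewer than 13 crossings exists, and this one achieves 13:
1. Smuggler goes to the island with Kira.  [the mainland: Gus, Ivo, Mina, Pim, Rhea | the island: Kira]
2. Smuggler goes back to the mainland alone.  [the mainland: Gus, Ivo, Mina, Pim, Rhea | the island: Kira]
3. Smuggler goes to the island with Gus.  [the mainland: Ivo, Mina, Pim, Rhea | the island: Gus, Kira]
4. Smuggler goes back to the mainland with Kira.  [the mainland: Ivo, Kira, Mina, Pim, Rhea | the island: Gus]
5. Smuggler goes to the island with Mina.  [the mainland: Ivo, Kira, Pim, Rhea | the island: Gus, Mina]
6. Smuggler goes back to the mainland alone.  [the mainland: Ivo, Kira, Pim, Rhea | the island: Gus, Mina]
7. Smuggler goes to the island with Pim.  [the mainland: Ivo, Kira, Rhea | the island: Gus, Mina, Pim]
8. Smuggler goes back to the mainland alone.  [the mainland: Ivo, Kira, Rhea | the island: Gus, Mina, Pim]
9. Smuggler goes to the island with Ivo.  [the mainland: Kira, Rhea | the island: Gus, Ivo, Mina, Pim]
10. Smuggler goes back to the mainland alone.  [the mainland: Kira, Rhea | the island: Gus, Ivo, Mina, Pim]
11. Smuggler goes to the island with Rhea.  [the mainland: Kira | the island: Gus, Ivo, Mina, Pim, Rhea]
12. Smuggler goes back to the mainland alone.  [the mainland: Kira | the island: Gus, Ivo, Mina, Pim, Rhea]
13. Smuggler goes to the island with Kira.  [the mainland: — | the island: Gus, Ivo, Kira, Mina, Pim, Rhea]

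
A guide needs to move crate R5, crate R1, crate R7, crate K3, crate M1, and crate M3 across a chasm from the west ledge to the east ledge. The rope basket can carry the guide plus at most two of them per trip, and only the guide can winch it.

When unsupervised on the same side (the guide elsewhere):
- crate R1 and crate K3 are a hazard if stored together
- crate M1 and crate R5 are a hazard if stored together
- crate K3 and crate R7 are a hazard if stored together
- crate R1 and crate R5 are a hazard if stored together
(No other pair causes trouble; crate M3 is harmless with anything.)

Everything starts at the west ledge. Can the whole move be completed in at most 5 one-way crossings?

Counting alone: the guide can take at most 2 across per trip to the east ledge, so moving all 6 needs at least 3 loaded trips out, with a return between consecutive ones — at least 5 crossings.
The safety rule pushes this higher. Following every safe sequence of crossings, the most of the 6 that can be at the east ledge as the rope basket arrives there on crossing 5 is 5 — never all 6.
So the move cannot be finished within 5 crossings. (The shortest complete plan takes 7:)
1. Guide goes to the east ledge with crate K3 and crate R5.
2. Guide goes back to the west ledge alone.
3. Guide goes to the east ledge with crate R1 and crate R7.
4. Guide goes back to the west ledge with crate K3 and crate R5.
5. Guide goes to the east ledge with crate M1 and crate M3.
6. Guide goes back to the west ledge alone.
7. Guide goes to the east ledge with crate K3 and crate R5.

No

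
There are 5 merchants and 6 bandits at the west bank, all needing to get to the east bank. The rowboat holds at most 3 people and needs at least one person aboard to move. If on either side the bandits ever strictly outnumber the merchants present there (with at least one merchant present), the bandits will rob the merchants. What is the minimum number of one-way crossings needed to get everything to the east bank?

impossible

The bandits already outnumber the merchants at the west bank before anyone moves, so the starting position itself is disallowed.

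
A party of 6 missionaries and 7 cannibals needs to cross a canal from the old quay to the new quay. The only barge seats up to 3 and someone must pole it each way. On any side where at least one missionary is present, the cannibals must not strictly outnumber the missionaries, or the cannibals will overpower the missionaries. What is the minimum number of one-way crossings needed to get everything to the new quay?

impossible

The cannibals already outnumber the missionaries at the old quay before anyone moves, so the starting position itself is disallowed.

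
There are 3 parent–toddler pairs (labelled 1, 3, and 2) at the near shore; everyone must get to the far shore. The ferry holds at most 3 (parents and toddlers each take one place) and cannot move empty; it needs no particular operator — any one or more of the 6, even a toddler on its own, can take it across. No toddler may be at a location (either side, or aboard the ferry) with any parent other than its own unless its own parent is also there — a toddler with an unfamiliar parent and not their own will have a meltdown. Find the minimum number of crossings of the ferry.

Counting alone: each trip to the far shore takes at most 3 across and each return brings at least 1 back, so after t trips out (and t−1 returns) at most 3t − (t−1) of the 6 are across; that first reaches 6 at t = 3, so at least 5 crossings are needed.
The plan below uses exactly 5 crossings, so it is optimal:
1. parent 1 and toddler 1 cross → the far shore.
2. parent 1 crosses ← the near shore.
3. parent 1, parent 2, and parent 3 cross → the far shore.
4. toddler 1 crosses ← the near shore.
5. toddler 1, toddler 2, and toddler 3 cross → the far shore.

5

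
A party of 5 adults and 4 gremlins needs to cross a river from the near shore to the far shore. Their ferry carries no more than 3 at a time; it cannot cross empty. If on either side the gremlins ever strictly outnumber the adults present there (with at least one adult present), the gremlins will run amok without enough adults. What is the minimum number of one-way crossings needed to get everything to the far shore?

7

Counting alone: each trip to the far shore takes at most 3 across and each return brings at least 1 back, so after t trips out (and t−1 returns) at most 3t − (t−1) of the 9 are across; that first reaches 9 at t = 4, so at least 7 crossings are needed.
The plan below uses exactly 7 crossings, so it is optimal:
1. 3 gremlins → the far shore.  (the near shore: 5A 1G; the far shore: 0A 3G)
2. 1 gremlin ← the near shore.  (the near shore: 5A 2G; the far shore: 0A 2G)
3. 3 adults → the far shore.  (the near shore: 2A 2G; the far shore: 3A 2G)
4. 1 adult ← the near shore.  (the near shore: 3A 2G; the far shore: 2A 2G)
5. 2 adults and 1 gremlin → the far shore.  (the near shore: 1A 1G; the far shore: 4A 3G)
6. 1 adult ← the near shore.  (the near shore: 2A 1G; the far shore: 3A 3G)
7. 2 adults and 1 gremlin → the far shore.  (the near shore: 0A 0G; the far shore: 5A 4G)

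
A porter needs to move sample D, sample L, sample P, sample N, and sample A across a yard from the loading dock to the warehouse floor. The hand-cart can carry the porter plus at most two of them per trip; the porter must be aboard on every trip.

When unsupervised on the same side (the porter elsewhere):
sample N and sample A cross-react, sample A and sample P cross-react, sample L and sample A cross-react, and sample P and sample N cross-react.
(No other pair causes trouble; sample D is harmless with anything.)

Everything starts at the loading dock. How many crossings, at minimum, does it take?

7

Counting alone: the porter can take at most 2 across per trip to the warehouse floor, so moving all 5 needs at least 3 loaded trips out, with a return between consecutive ones — at least 5 crossings.
The safety rule pushes this higher. Following every safe sequence of crossings, the most of the 5 that can be at the warehouse floor as the hand-cart arrives there on crossing 5 is 4 — never all 5.
So no plan with fewer than 7 crossings exists, and this one achieves 7:
1. Porter goes to the warehouse floor with sample A and sample P.  [the loading dock: sample D, sample L, sample N | the warehouse floor: sample A, sample P]
2. Porter goes back to the loading dock with sample P.  [the loading dock: sample D, sample L, sample N, sample P | the warehouse floor: sample A]
3. Porter goes to the warehouse floor with sample D and sample P.  [the loading dock: sample L, sample N | the warehouse floor: sample A, sample D, sample P]
4. Porter goes back to the loading dock with sample P.  [the loading dock: sample L, sample N, sample P | the warehouse floor: sample A, sample D]
5. Porter goes to the warehouse floor with sample L and sample P.  [the loading dock: sample N | the warehouse floor: sample A, sample D, sample L, sample P]
6. Porter goes back to the loading dock with sample A.  [the loading dock: sample A, sample N | the warehouse floor: sample D, sample L, sample P]
7. Porter goes to the warehouse floor with sample A and sample N.  [the loading dock: — | the warehouse floor: sample A, sample D, sample L, sample N, sample P]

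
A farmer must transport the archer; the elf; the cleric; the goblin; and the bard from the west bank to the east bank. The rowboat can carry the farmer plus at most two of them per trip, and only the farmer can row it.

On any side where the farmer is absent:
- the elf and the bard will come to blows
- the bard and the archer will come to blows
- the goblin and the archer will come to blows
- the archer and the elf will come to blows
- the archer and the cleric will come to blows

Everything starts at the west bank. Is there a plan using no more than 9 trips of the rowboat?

Yes — this plan uses 7 crossings (≤ 9):
1. Farmer goes to the east bank with the archer and the elf.  [the west bank: the bard, the cleric, the goblin | the east bank: the archer, the elf]
2. Farmer goes back to the west bank with the archer.  [the west bank: the archer, the bard, the cleric, the goblin | the east bank: the elf]
3. Farmer goes to the east bank with the archer and the cleric.  [the west bank: the bard, the goblin | the east bank: the archer, the cleric, the elf]
4. Farmer goes back to the west bank with the archer.  [the west bank: the archer, the bard, the goblin | the east bank: the cleric, the elf]
5. Farmer goes to the east bank with the archer and the goblin.  [the west bank: the bard | the east bank: the archer, the cleric, the elf, the goblin]
6. Farmer goes back to the west bank with the archer.  [the west bank: the archer, the bard | the east bank: the cleric, the elf, the goblin]
7. Farmer goes to the east bank with the archer and the bard.  [the west bank: — | the east bank: the archer, the bard, the cleric, the elf, the goblin]

Yes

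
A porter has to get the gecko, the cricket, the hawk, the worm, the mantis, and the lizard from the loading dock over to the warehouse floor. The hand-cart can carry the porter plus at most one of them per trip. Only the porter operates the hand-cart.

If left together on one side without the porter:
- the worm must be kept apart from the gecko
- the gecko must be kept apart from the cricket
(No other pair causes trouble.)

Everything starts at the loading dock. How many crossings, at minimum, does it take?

Counting alone: the porter can take at most 1 across per trip to the warehouse floor, so moving all 6 needs at least 6 loaded trips out, with a return between consecutive ones — at least 11 crossings.
The safety rule pushes this higher. Following every safe sequence of crossings, the most of the 6 that can be at the warehouse floor as the hand-cart arrives there on crossing 11 is 5 — never all 6.
So no plan with fewer than 13 crossings exists, and this one achieves 13:
1. Porter goes to the warehouse floor with the gecko.  [the loading dock: the cricket, the hawk, the lizard, the mantis, the worm | the warehouse floor: the gecko]
2. Porter goes back to the loading dock alone.  [the loading dock: the cricket, the hawk, the lizard, the mantis, the worm | the warehouse floor: the gecko]
3. Porter goes to the warehouse floor with the cricket.  [the loading dock: the hawk, the lizard, the mantis, the worm | the warehouse floor: the cricket, the gecko]
4. Porter goes back to the loading dock with the gecko.  [the loading dock: the gecko, the hawk, the lizard, the mantis, the worm | the warehouse floor: the cricket]
5. Porter goes to the warehouse floor with the worm.  [the loading dock: the gecko, the hawk, the lizard, the mantis | the warehouse floor: the cricket, the worm]
6. Porter goes back to the loading dock alone.  [the loading dock: the gecko, the hawk, the lizard, the mantis | the warehouse floor: the cricket, the worm]
7. Porter goes to the warehouse floor with the hawk.  [the loading dock: the gecko, the lizard, the mantis | the warehouse floor: the cricket, the hawk, the worm]
8. Porter goes back to the loading dock alone.  [the loading dock: the gecko, the lizard, the mantis | the warehouse floor: the cricket, the hawk, the worm]
9. Porter goes to the warehouse floor with the mantis.  [the loading dock: the gecko, the lizard | the warehouse floor: the cricket, the hawk, the mantis, the worm]
10. Porter goes back to the loading dock alone.  [the loading dock: the gecko, the lizard | the warehouse floor: the cricket, the hawk, the mantis, the worm]
11. Porter goes to the warehouse floor with the lizard.  [the loading dock: the gecko | the warehouse floor: the cricket, the hawk, the lizard, the mantis, the worm]
12. Porter goes back to the loading dock alone.  [the loading dock: the gecko | the warehouse floor: the cricket, the hawk, the lizard, the mantis, the worm]
13. Porter goes to the warehouse floor with the gecko.  [the loading dock: — | the warehouse floor: the cricket, the gecko, the hawk, the lizard, the mantis, the worm]

13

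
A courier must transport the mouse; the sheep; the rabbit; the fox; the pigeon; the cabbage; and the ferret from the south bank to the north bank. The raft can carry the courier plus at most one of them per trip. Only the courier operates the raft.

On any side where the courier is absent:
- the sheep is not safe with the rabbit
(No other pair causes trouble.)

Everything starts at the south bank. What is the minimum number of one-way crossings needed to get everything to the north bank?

Counting alone: the courier can take at most 1 across per trip to the north bank, so moving all 7 needs at least 7 loaded trips out, with a return between consecutive ones — at least 13 crossings.
The plan below uses exactly 13 crossings, so it is optimal:
1. Courier goes to the north bank with the sheep.
2. Courier goes back to the south bank alone.
3. Courier goes to the north bank with the mouse.
4. Courier goes back to the south bank alone.
5. Courier goes to the north bank with the fox.
6. Courier goes back to the south bank alone.
7. Courier goes to the north bank with the pigeon.
8. Courier goes back to the south bank alone.
9. Courier goes to the north bank with the cabbage.
10. Courier goes back to the south bank alone.
11. Courier goes to the north bank with the ferret.
12. Courier goes back to the south bank alone.
13. Courier goes to the north bank with the rabbit.

13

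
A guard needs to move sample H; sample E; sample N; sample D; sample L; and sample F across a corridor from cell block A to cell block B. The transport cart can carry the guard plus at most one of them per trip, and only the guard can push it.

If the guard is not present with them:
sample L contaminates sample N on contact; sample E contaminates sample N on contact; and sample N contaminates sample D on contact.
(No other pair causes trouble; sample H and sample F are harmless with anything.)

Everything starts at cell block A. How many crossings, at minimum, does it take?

Following every safe sequence of crossings from the start, the most of the 6 that can be at cell block B as the transport cart arrives there on crossings 1, 3, 5, 7 is 1, 2, 3, 4 respectively; the best ever achieved is 4 of 6.
From crossing 9 on, no configuration arises that was not already reachable earlier: only 36 distinct safe configurations (who is on which side, and where the transport cart is) can ever be reached, none of them has everyone across, and every continuation just revisits them. So no valid plan exists.

impossible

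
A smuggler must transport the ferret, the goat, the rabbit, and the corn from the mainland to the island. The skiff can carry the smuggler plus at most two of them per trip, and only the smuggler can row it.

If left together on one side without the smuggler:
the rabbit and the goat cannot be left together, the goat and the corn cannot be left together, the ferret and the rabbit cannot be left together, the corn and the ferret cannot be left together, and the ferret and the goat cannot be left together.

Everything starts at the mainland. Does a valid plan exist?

Yes

1. Smuggler goes to the island with the ferret and the goat.  [the mainland: the corn, the rabbit | the island: the ferret, the goat]
2. Smuggler goes back to the mainland with the ferret.  [the mainland: the corn, the ferret, the rabbit | the island: the goat]
3. Smuggler goes to the island with the corn and the rabbit.  [the mainland: the ferret | the island: the corn, the goat, the rabbit]
4. Smuggler goes back to the mainland with the goat.  [the mainland: the ferret, the goat | the island: the corn, the rabbit]
5. Smuggler goes to the island with the ferret and the goat.  [the mainland: — | the island: the corn, the ferret, the goat, the rabbit]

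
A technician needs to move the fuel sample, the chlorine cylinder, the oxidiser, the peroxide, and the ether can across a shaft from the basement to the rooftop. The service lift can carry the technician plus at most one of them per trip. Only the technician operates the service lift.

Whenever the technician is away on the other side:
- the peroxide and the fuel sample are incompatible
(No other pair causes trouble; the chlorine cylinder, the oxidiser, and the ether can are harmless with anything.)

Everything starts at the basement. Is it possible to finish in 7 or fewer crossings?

No

Counting alone: the technician can take at most 1 across per trip to the rooftop, so moving all 5 needs at least 5 loaded trips out, with a return between consecutive ones — at least 9 crossings.
Since 7 < 9, 7 crossings cannot be enough. (The shortest complete plan in fact takes 9:)
1. Technician goes to the rooftop with the fuel sample.  [the basement: the chlorine cylinder, the ether can, the oxidiser, the peroxide | the rooftop: the fuel sample]
2. Technician goes back to the basement alone.  [the basement: the chlorine cylinder, the ether can, the oxidiser, the peroxide | the rooftop: the fuel sample]
3. Technician goes to the rooftop with the chlorine cylinder.  [the basement: the ether can, the oxidiser, the peroxide | the rooftop: the chlorine cylinder, the fuel sample]
4. Technician goes back to the basement alone.  [the basement: the ether can, the oxidiser, the peroxide | the rooftop: the chlorine cylinder, the fuel sample]
5. Technician goes to the rooftop with the oxidiser.  [the basement: the ether can, the peroxide | the rooftop: the chlorine cylinder, the fuel sample, the oxidiser]
6. Technician goes back to the basement alone.  [the basement: the ether can, the peroxide | the rooftop: the chlorine cylinder, the fuel sample, the oxidiser]
7. Technician goes to the rooftop with the ether can.  [the basement: the peroxide | the rooftop: the chlorine cylinder, the ether can, the fuel sample, the oxidiser]
8. Technician goes back to the basement alone.  [the basement: the peroxide | the rooftop: the chlorine cylinder, the ether can, the fuel sample, the oxidiser]
9. Technician goes to the rooftop with the peroxide.  [the basement: — | the rooftop: the chlorine cylinder, the ether can, the fuel sample, the oxidiser, the peroxide]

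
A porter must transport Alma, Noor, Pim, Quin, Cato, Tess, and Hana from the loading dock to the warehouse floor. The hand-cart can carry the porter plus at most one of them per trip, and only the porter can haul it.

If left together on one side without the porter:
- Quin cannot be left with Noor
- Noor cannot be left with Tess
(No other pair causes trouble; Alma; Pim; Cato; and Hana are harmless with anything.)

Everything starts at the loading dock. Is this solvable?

Yes

1. Porter goes to the warehouse floor with Noor.
2. Porter goes back to the loading dock alone.
3. Porter goes to the warehouse floor with Alma.
4. Porter goes back to the loading dock alone.
5. Porter goes to the warehouse floor with Pim.
6. Porter goes back to the loading dock alone.
7. Porter goes to the warehouse floor with Quin.
8. Porter goes back to the loading dock with Noor.
9. Porter goes to the warehouse floor with Tess.
10. Porter goes back to the loading dock alone.
11. Porter goes to the warehouse floor with Cato.
12. Porter goes back to the loading dock alone.
13. Porter goes to the warehouse floor with Hana.
14. Porter goes back to the loading dock alone.
15. Porter goes to the warehouse floor with Noor.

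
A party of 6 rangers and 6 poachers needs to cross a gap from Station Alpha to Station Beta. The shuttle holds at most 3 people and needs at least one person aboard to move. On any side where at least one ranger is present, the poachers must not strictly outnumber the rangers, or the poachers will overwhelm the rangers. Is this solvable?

No

Following every safe sequence of crossings from the start, the most of the 12 that can be at Station Beta as the shuttle arrives there on crossings 1, 3, 5 is 3, 5, 6 respectively; the best ever achieved is 6 of 12.
From crossing 7 on, no configuration arises that was not already reachable earlier: only 17 distinct safe configurations (who is on which side, and where the shuttle is) can ever be reached, none of them has everyone across, and every continuation just revisits them. They are: 0 rangers + 0 poachers across (shuttle back at the start); 0 rangers + 1 poacher across (shuttle there); 0 rangers + 1 poacher across (shuttle back at the start); 0 rangers + 2 poachers across (shuttle there); 0 rangers + 2 poachers across (shuttle back at the start); 0 rangers + 3 poachers across (shuttle there); 0 rangers + 3 poachers across (shuttle back at the start); 0 rangers + 4 poachers across (shuttle there); 0 rangers + 4 poachers across (shuttle back at the start); 0 rangers + 5 poachers across (shuttle there); 0 rangers + 5 poachers across (shuttle back at the start); 0 rangers + 6 poachers across (shuttle there); 1 ranger + 1 poacher across (shuttle there); 1 ranger + 1 poacher across (shuttle back at the start); 2 rangers + 2 poachers across (shuttle there); 2 rangers + 2 poachers across (shuttle back at the start); 3 rangers + 3 poachers across (shuttle there). So no valid plan exists.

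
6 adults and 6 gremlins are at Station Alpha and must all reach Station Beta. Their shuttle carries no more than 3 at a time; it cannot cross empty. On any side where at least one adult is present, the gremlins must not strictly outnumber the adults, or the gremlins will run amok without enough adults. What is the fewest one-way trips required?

Following every safe sequence of crossings from the start, the most of the 12 that can be at Station Beta as the shuttle arrives there on crossings 1, 3, 5 is 3, 5, 6 respectively; the best ever achieved is 6 of 12.
From crossing 7 on, no configuration arises that was not already reachable earlier: only 17 distinct safe configurations (who is on which side, and where the shuttle is) can ever be reached, none of them has everyone across, and every continuation just revisits them. They are: 0 adults + 0 gremlins across (shuttle back at the start); 0 adults + 1 gremlin across (shuttle there); 0 adults + 1 gremlin across (shuttle back at the start); 0 adults + 2 gremlins across (shuttle there); 0 adults + 2 gremlins across (shuttle back at the start); 0 adults + 3 gremlins across (shuttle there); 0 adults + 3 gremlins across (shuttle back at the start); 0 adults + 4 gremlins across (shuttle there); 0 adults + 4 gremlins across (shuttle back at the start); 0 adults + 5 gremlins across (shuttle there); 0 adults + 5 gremlins across (shuttle back at the start); 0 adults + 6 gremlins across (shuttle there); 1 adult + 1 gremlin across (shuttle there); 1 adult + 1 gremlin across (shuttle back at the start); 2 adults + 2 gremlins across (shuttle there); 2 adults + 2 gremlins across (shuttle back at the start); 3 adults + 3 gremlins across (shuttle there). So no valid plan exists.

impossible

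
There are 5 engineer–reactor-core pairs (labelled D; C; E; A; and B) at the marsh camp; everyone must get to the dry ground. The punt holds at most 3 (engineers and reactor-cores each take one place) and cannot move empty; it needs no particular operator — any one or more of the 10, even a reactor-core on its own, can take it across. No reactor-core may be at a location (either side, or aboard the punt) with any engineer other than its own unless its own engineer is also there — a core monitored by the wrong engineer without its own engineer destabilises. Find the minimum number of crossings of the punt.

11

Counting alone: each trip to the dry ground takes at most 3 across and each return brings at least 1 back, so after t trips out (and t−1 returns) at most 3t − (t−1) of the 10 are across; that first reaches 10 at t = 5, so at least 9 crossings are needed.
The safety rule pushes this higher. Following every safe sequence of crossings, the most of the 10 that can be at the dry ground as the punt arrives there on crossing 9 is 9 — never all 10.
So no plan with fewer than 11 crossings exists, and this one achieves 11:
1. engineer D and reactor-core D cross → the dry ground.
2. engineer D crosses ← the marsh camp.
3. reactor-core A, reactor-core C, and reactor-core E cross → the dry ground.
4. reactor-core D crosses ← the marsh camp.
5. engineer A, engineer C, and engineer E cross → the dry ground.
6. engineer C and reactor-core C cross ← the marsh camp.
7. engineer B, engineer C, and engineer D cross → the dry ground.
8. reactor-core E crosses ← the marsh camp.
9. reactor-core C and reactor-core D cross → the dry ground.
10. reactor-core D crosses ← the marsh camp.
11. reactor-core B, reactor-core D, and reactor-core E cross → the dry ground.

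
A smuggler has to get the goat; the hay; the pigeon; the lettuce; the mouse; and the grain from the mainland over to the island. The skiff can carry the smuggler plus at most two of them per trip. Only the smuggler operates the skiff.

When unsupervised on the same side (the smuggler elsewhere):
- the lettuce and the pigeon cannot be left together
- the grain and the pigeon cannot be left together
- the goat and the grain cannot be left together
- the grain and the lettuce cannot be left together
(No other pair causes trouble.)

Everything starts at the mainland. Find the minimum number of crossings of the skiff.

9

Counting alone: the smuggler can take at most 2 across per trip to the island, so moving all 6 needs at least 3 loaded trips out, with a return between consecutive ones — at least 5 crossings.
The safety rule pushes this higher. Following every safe sequence of crossings, the most of the 6 that can be at the island as the skiff arrives there on crossings 5, 7 is 4, 5 respectively — never all 6.
So no plan with fewer than 9 crossings exists, and this one achieves 9:
1. Smuggler goes to the island with the grain and the pigeon.  [the mainland: the goat, the hay, the lettuce, the mouse | the island: the grain, the pigeon]
2. Smuggler goes back to the mainland with the pigeon.  [the mainland: the goat, the hay, the lettuce, the mouse, the pigeon | the island: the grain]
3. Smuggler goes to the island with the goat and the pigeon.  [the mainland: the hay, the lettuce, the mouse | the island: the goat, the grain, the pigeon]
4. Smuggler goes back to the mainland with the grain.  [the mainland: the grain, the hay, the lettuce, the mouse | the island: the goat, the pigeon]
5. Smuggler goes to the island with the hay and the lettuce.  [the mainland: the grain, the mouse | the island: the goat, the hay, the lettuce, the pigeon]
6. Smuggler goes back to the mainland with the pigeon.  [the mainland: the grain, the mouse, the pigeon | the island: the goat, the hay, the lettuce]
7. Smuggler goes to the island with the mouse and the pigeon.  [the mainland: the grain | the island: the goat, the hay, the lettuce, the mouse, the pigeon]
8. Smuggler goes back to the mainland with the pigeon.  [the mainland: the grain, the pigeon | the island: the goat, the hay, the lettuce, the mouse]
9. Smuggler goes to the island with the grain and the pigeon.  [the mainland: — | the island: the goat, the grain, the hay, the lettuce, the mouse, the pigeon]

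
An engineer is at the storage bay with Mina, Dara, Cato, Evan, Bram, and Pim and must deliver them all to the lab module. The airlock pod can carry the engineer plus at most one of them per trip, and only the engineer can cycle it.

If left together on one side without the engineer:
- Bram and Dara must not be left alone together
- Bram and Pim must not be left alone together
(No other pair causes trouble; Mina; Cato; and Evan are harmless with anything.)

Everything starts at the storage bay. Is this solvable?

1. Engineer goes to the lab module with Bram.  [the storage bay: Cato, Dara, Evan, Mina, Pim | the lab module: Bram]
2. Engineer goes back to the storage bay alone.  [the storage bay: Cato, Dara, Evan, Mina, Pim | the lab module: Bram]
3. Engineer goes to the lab module with Mina.  [the storage bay: Cato, Dara, Evan, Pim | the lab module: Bram, Mina]
4. Engineer goes back to the storage bay alone.  [the storage bay: Cato, Dara, Evan, Pim | the lab module: Bram, Mina]
5. Engineer goes to the lab module with Dara.  [the storage bay: Cato, Evan, Pim | the lab module: Bram, Dara, Mina]
6. Engineer goes back to the storage bay with Bram.  [the storage bay: Bram, Cato, Evan, Pim | the lab module: Dara, Mina]
7. Engineer goes to the lab module with Pim.  [the storage bay: Bram, Cato, Evan | the lab module: Dara, Mina, Pim]
8. Engineer goes back to the storage bay alone.  [the storage bay: Bram, Cato, Evan | the lab module: Dara, Mina, Pim]
9. Engineer goes to the lab module with Cato.  [the storage bay: Bram, Evan | the lab module: Cato, Dara, Mina, Pim]
10. Engineer goes back to the storage bay alone.  [the storage bay: Bram, Evan | the lab module: Cato, Dara, Mina, Pim]
11. Engineer goes to the lab module with Evan.  [the storage bay: Bram | the lab module: Cato, Dara, Evan, Mina, Pim]
12. Engineer goes back to the storage bay alone.  [the storage bay: Bram | the lab module: Cato, Dara, Evan, Mina, Pim]
13. Engineer goes to the lab module with Bram.  [the storage bay: — | the lab module: Bram, Cato, Dara, Evan, Mina, Pim]

Yes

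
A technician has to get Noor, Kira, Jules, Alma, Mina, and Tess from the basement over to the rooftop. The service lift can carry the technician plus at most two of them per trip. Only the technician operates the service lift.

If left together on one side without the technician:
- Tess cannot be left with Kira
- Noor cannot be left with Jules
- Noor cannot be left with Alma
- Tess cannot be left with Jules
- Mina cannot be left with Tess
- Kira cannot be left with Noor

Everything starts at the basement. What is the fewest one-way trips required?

Counting alone: the technician can take at most 2 across per trip to the rooftop, so moving all 6 needs at least 3 loaded trips out, with a return between consecutive ones — at least 5 crossings.
The safety rule pushes this higher. Following every safe sequence of crossings, the most of the 6 that can be at the rooftop as the service lift arrives there on crossing 5 is 4 — never all 6.
So no plan with fewer than 7 crossings exists, and this one achieves 7:
1. Technician goes to the rooftop with Noor and Tess.
2. Technician goes back to the basement alone.
3. Technician goes to the rooftop with Jules and Kira.
4. Technician goes back to the basement with Noor and Tess.
5. Technician goes to the rooftop with Alma and Mina.
6. Technician goes back to the basement alone.
7. Technician goes to the rooftop with Noor and Tess.

7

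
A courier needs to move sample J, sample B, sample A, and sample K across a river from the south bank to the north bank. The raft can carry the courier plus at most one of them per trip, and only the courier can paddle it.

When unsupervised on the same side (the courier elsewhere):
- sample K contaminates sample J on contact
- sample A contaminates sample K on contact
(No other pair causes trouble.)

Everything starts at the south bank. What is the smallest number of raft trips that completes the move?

9

Counting alone: the courier can take at most 1 across per trip to the north bank, so moving all 4 needs at least 4 loaded trips out, with a return between consecutive ones — at least 7 crossings.
The safety rule pushes this higher. Following every safe sequence of crossings, the most of the 4 that can be at the north bank as the raft arrives there on crossing 7 is 3 — never all 4.
So no plan with fewer than 9 crossings exists, and this one achieves 9:
1. Courier goes to the north bank with sample K.  [the south bank: sample A, sample B, sample J | the north bank: sample K]
2. Courier goes back to the south bank alone.  [the south bank: sample A, sample B, sample J | the north bank: sample K]
3. Courier goes to the north bank with sample J.  [the south bank: sample A, sample B | the north bank: sample J, sample K]
4. Courier goes back to the south bank with sample K.  [the south bank: sample A, sample B, sample K | the north bank: sample J]
5. Courier goes to the north bank with sample A.  [the south bank: sample B, sample K | the north bank: sample A, sample J]
6. Courier goes back to the south bank alone.  [the south bank: sample B, sample K | the north bank: sample A, sample J]
7. Courier goes to the north bank with sample B.  [the south bank: sample K | the north bank: sample A, sample B, sample J]
8. Courier goes back to the south bank alone.  [the south bank: sample K | the north bank: sample A, sample B, sample J]
9. Courier goes to the north bank with sample K.  [the south bank: — | the north bank: sample A, sample B, sample J, sample K]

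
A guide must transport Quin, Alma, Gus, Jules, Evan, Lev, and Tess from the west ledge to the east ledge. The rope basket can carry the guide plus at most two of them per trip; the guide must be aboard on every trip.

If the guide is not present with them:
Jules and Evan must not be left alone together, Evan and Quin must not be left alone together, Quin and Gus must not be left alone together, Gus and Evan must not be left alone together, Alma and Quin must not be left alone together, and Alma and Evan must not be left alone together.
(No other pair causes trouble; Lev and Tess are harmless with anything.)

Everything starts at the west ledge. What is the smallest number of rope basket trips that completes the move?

Counting alone: the guide can take at most 2 across per trip to the east ledge, so moving all 7 needs at least 4 loaded trips out, with a return between consecutive ones — at least 7 crossings.
The safety rule pushes this higher. Following every safe sequence of crossings, the most of the 7 that can be at the east ledge as the rope basket arrives there on crossings 7, 9 is 5, 6 respectively — never all 7.
So no plan with fewer than 11 crossings exists, and this one achieves 11:
1. Guide goes to the east ledge with Evan and Quin.  [the west ledge: Alma, Gus, Jules, Lev, Tess | the east ledge: Evan, Quin]
2. Guide goes back to the west ledge with Quin.  [the west ledge: Alma, Gus, Jules, Lev, Quin, Tess | the east ledge: Evan]
3. Guide goes to the east ledge with Jules and Quin.  [the west ledge: Alma, Gus, Lev, Tess | the east ledge: Evan, Jules, Quin]
4. Guide goes back to the west ledge with Evan.  [the west ledge: Alma, Evan, Gus, Lev, Tess | the east ledge: Jules, Quin]
5. Guide goes to the east ledge with Alma and Gus.  [the west ledge: Evan, Lev, Tess | the east ledge: Alma, Gus, Jules, Quin]
6. Guide goes back to the west ledge with Quin.  [the west ledge: Evan, Lev, Quin, Tess | the east ledge: Alma, Gus, Jules]
7. Guide goes to the east ledge with Lev and Quin.  [the west ledge: Evan, Tess | the east ledge: Alma, Gus, Jules, Lev, Quin]
8. Guide goes back to the west ledge with Quin.  [the west ledge: Evan, Quin, Tess | the east ledge: Alma, Gus, Jules, Lev]
9. Guide goes to the east ledge with Quin and Tess.  [the west ledge: Evan | the east ledge: Alma, Gus, Jules, Lev, Quin, Tess]
10. Guide goes back to the west ledge with Quin.  [the west ledge: Evan, Quin | the east ledge: Alma, Gus, Jules, Lev, Tess]
11. Guide goes to the east ledge with Evan and Quin.  [the west ledge: — | the east ledge: Alma, Evan, Gus, Jules, Lev, Quin, Tess]

11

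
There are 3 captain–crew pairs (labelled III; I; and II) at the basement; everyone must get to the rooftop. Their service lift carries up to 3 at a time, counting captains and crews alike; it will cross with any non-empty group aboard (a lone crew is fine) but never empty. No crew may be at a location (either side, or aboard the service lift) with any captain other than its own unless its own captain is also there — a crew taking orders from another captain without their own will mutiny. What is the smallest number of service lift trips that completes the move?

5

Counting alone: each trip to the rooftop takes at most 3 across and each return brings at least 1 back, so after t trips out (and t−1 returns) at most 3t − (t−1) of the 6 are across; that first reaches 6 at t = 3, so at least 5 crossings are needed.
The plan below uses exactly 5 crossings, so it is optimal:
1. captain III and crew III cross → the rooftop.
2. captain III crosses ← the basement.
3. captain I, captain II, and captain III cross → the rooftop.
4. crew III crosses ← the basement.
5. crew I, crew II, and crew III cross → the rooftop.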